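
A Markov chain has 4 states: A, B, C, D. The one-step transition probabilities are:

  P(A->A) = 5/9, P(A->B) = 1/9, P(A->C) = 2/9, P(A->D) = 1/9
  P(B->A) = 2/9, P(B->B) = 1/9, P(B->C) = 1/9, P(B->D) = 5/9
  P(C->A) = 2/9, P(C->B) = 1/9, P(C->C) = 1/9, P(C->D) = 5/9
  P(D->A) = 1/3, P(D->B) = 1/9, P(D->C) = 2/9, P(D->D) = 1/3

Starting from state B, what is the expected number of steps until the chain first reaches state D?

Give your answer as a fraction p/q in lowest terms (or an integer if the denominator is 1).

Let h_i = expected steps to first reach D from state i.
Boundary: h_D = 0.
First-step equations for the other states:
  h_A = 1 + 5/9*h_A + 1/9*h_B + 2/9*h_C + 1/9*h_D
  h_B = 1 + 2/9*h_A + 1/9*h_B + 1/9*h_C + 5/9*h_D
  h_C = 1 + 2/9*h_A + 1/9*h_B + 1/9*h_C + 5/9*h_D

Substituting h_D = 0 and rearranging gives the linear system (I - Q) h = 1:
  [4/9, -1/9, -2/9] . (h_A, h_B, h_C) = 1
  [-2/9, 8/9, -1/9] . (h_A, h_B, h_C) = 1
  [-2/9, -1/9, 8/9] . (h_A, h_B, h_C) = 1

Solving yields:
  h_A = 45/11
  h_B = 27/11
  h_C = 27/11

Starting state is B, so the expected hitting time is h_B = 27/11.

Answer: 27/11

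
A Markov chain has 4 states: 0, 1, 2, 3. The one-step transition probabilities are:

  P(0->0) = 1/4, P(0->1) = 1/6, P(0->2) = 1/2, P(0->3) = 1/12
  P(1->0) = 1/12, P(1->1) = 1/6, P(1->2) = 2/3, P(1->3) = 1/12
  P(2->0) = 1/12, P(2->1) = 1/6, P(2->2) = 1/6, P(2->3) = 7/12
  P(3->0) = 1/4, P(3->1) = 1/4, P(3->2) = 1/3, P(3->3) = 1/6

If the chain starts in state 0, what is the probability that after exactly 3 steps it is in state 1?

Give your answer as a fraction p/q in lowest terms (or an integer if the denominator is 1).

Answer: 337/1728

Derivation:
Computing P^3 by repeated multiplication:
P^1 =
  0: [1/4, 1/6, 1/2, 1/12]
  1: [1/12, 1/6, 2/3, 1/12]
  2: [1/12, 1/6, 1/6, 7/12]
  3: [1/4, 1/4, 1/3, 1/6]
P^2 =
  0: [5/36, 25/144, 25/72, 49/144]
  1: [1/9, 25/144, 7/24, 61/144]
  2: [7/36, 31/144, 3/8, 31/144]
  3: [11/72, 13/72, 29/72, 19/72]
P^3 =
  0: [47/288, 337/1728, 77/216, 493/1728]
  1: [149/864, 349/1728, 13/36, 457/1728]
  2: [131/864, 319/1728, 3/8, 499/1728]
  3: [11/72, 163/864, 19/54, 265/864]

(P^3)[0 -> 1] = 337/1728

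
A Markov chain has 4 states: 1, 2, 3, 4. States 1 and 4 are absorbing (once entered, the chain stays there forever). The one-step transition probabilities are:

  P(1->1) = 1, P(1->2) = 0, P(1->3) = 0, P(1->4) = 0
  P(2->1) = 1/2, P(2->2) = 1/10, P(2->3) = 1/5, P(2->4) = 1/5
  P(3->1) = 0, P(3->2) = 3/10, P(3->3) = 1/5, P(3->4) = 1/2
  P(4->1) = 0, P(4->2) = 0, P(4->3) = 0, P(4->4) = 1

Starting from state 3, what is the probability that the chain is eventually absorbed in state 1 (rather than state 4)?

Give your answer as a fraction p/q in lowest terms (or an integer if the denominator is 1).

Answer: 5/22

Derivation:
Let a_i = P(absorbed in 1 | start in state i).
Boundary conditions: a_1 = 1, a_4 = 0.
For each transient state i, a_i = sum_j P(i->j) * a_j:
  a_2 = 1/2*a_1 + 1/10*a_2 + 1/5*a_3 + 1/5*a_4
  a_3 = 0*a_1 + 3/10*a_2 + 1/5*a_3 + 1/2*a_4

Substituting a_1 = 1 and a_4 = 0, rearrange to (I - Q) a = r where r[i] = P(i -> 1):
  [9/10, -1/5] . (a_2, a_3) = 1/2
  [-3/10, 4/5] . (a_2, a_3) = 0

Solving yields:
  a_2 = 20/33
  a_3 = 5/22

Starting state is 3, so the absorption probability is a_3 = 5/22.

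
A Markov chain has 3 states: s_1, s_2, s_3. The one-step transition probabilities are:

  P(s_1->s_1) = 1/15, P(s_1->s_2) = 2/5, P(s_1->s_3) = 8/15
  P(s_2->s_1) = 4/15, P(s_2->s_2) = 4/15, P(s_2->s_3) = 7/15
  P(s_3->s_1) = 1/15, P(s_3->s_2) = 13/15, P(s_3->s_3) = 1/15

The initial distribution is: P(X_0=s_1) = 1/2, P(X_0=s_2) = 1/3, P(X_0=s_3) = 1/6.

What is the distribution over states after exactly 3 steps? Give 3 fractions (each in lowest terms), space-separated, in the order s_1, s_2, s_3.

Propagating the distribution step by step (d_{t+1} = d_t * P):
d_0 = (s_1=1/2, s_2=1/3, s_3=1/6)
  d_1[s_1] = 1/2*1/15 + 1/3*4/15 + 1/6*1/15 = 2/15
  d_1[s_2] = 1/2*2/5 + 1/3*4/15 + 1/6*13/15 = 13/30
  d_1[s_3] = 1/2*8/15 + 1/3*7/15 + 1/6*1/15 = 13/30
d_1 = (s_1=2/15, s_2=13/30, s_3=13/30)
  d_2[s_1] = 2/15*1/15 + 13/30*4/15 + 13/30*1/15 = 23/150
  d_2[s_2] = 2/15*2/5 + 13/30*4/15 + 13/30*13/15 = 49/90
  d_2[s_3] = 2/15*8/15 + 13/30*7/15 + 13/30*1/15 = 68/225
d_2 = (s_1=23/150, s_2=49/90, s_3=68/225)
  d_3[s_1] = 23/150*1/15 + 49/90*4/15 + 68/225*1/15 = 79/450
  d_3[s_2] = 23/150*2/5 + 49/90*4/15 + 68/225*13/15 = 527/1125
  d_3[s_3] = 23/150*8/15 + 49/90*7/15 + 68/225*1/15 = 89/250
d_3 = (s_1=79/450, s_2=527/1125, s_3=89/250)

Answer: 79/450 527/1125 89/250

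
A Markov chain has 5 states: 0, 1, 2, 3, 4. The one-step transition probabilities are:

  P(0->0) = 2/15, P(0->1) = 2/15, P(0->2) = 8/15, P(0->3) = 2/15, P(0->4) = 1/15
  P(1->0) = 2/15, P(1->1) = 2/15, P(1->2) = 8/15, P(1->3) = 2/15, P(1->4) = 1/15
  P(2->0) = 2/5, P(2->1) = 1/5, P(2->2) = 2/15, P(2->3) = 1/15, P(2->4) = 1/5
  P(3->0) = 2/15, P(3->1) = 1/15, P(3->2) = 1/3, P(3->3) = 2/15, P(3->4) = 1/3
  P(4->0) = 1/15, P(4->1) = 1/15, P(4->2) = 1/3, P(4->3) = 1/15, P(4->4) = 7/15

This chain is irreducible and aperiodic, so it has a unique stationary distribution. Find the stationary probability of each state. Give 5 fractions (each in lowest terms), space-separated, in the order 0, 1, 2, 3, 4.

Answer: 461/2223 298/2223 248/741 71/741 13/57

Derivation:
The stationary distribution satisfies pi = pi * P, i.e.:
  pi_0 = 2/15*pi_0 + 2/15*pi_1 + 2/5*pi_2 + 2/15*pi_3 + 1/15*pi_4
  pi_1 = 2/15*pi_0 + 2/15*pi_1 + 1/5*pi_2 + 1/15*pi_3 + 1/15*pi_4
  pi_2 = 8/15*pi_0 + 8/15*pi_1 + 2/15*pi_2 + 1/3*pi_3 + 1/3*pi_4
  pi_3 = 2/15*pi_0 + 2/15*pi_1 + 1/15*pi_2 + 2/15*pi_3 + 1/15*pi_4
  pi_4 = 1/15*pi_0 + 1/15*pi_1 + 1/5*pi_2 + 1/3*pi_3 + 7/15*pi_4
with normalization: pi_0 + pi_1 + pi_2 + pi_3 + pi_4 = 1.

Using the first 4 balance equations plus normalization, the linear system A*pi = b is:
  [-13/15, 2/15, 2/5, 2/15, 1/15] . pi = 0
  [2/15, -13/15, 1/5, 1/15, 1/15] . pi = 0
  [8/15, 8/15, -13/15, 1/3, 1/3] . pi = 0
  [2/15, 2/15, 1/15, -13/15, 1/15] . pi = 0
  [1, 1, 1, 1, 1] . pi = 1

Solving yields:
  pi_0 = 461/2223
  pi_1 = 298/2223
  pi_2 = 248/741
  pi_3 = 71/741
  pi_4 = 13/57

Verification (pi * P):
  461/2223*2/15 + 298/2223*2/15 + 248/741*2/5 + 71/741*2/15 + 13/57*1/15 = 461/2223 = pi_0  (ok)
  461/2223*2/15 + 298/2223*2/15 + 248/741*1/5 + 71/741*1/15 + 13/57*1/15 = 298/2223 = pi_1  (ok)
  461/2223*8/15 + 298/2223*8/15 + 248/741*2/15 + 71/741*1/3 + 13/57*1/3 = 248/741 = pi_2  (ok)
  461/2223*2/15 + 298/2223*2/15 + 248/741*1/15 + 71/741*2/15 + 13/57*1/15 = 71/741 = pi_3  (ok)
  461/2223*1/15 + 298/2223*1/15 + 248/741*1/5 + 71/741*1/3 + 13/57*7/15 = 13/57 = pi_4  (ok)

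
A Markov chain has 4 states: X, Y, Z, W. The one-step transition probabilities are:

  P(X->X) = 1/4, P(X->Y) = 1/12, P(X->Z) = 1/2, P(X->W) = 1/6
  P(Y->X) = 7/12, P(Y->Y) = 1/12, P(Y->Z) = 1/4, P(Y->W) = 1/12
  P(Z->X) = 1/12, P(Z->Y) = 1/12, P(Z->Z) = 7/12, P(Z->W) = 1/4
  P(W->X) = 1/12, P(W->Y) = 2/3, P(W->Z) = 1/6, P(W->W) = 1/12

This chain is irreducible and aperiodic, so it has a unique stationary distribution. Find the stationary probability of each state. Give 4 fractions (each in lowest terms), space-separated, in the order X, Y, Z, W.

Answer: 4/19 7/38 115/266 23/133

Derivation:
The stationary distribution satisfies pi = pi * P, i.e.:
  pi_X = 1/4*pi_X + 7/12*pi_Y + 1/12*pi_Z + 1/12*pi_W
  pi_Y = 1/12*pi_X + 1/12*pi_Y + 1/12*pi_Z + 2/3*pi_W
  pi_Z = 1/2*pi_X + 1/4*pi_Y + 7/12*pi_Z + 1/6*pi_W
  pi_W = 1/6*pi_X + 1/12*pi_Y + 1/4*pi_Z + 1/12*pi_W
with normalization: pi_X + pi_Y + pi_Z + pi_W = 1.

Using the first 3 balance equations plus normalization, the linear system A*pi = b is:
  [-3/4, 7/12, 1/12, 1/12] . pi = 0
  [1/12, -11/12, 1/12, 2/3] . pi = 0
  [1/2, 1/4, -5/12, 1/6] . pi = 0
  [1, 1, 1, 1] . pi = 1

Solving yields:
  pi_X = 4/19
  pi_Y = 7/38
  pi_Z = 115/266
  pi_W = 23/133

Verification (pi * P):
  4/19*1/4 + 7/38*7/12 + 115/266*1/12 + 23/133*1/12 = 4/19 = pi_X  (ok)
  4/19*1/12 + 7/38*1/12 + 115/266*1/12 + 23/133*2/3 = 7/38 = pi_Y  (ok)
  4/19*1/2 + 7/38*1/4 + 115/266*7/12 + 23/133*1/6 = 115/266 = pi_Z  (ok)
  4/19*1/6 + 7/38*1/12 + 115/266*1/4 + 23/133*1/12 = 23/133 = pi_W  (ok)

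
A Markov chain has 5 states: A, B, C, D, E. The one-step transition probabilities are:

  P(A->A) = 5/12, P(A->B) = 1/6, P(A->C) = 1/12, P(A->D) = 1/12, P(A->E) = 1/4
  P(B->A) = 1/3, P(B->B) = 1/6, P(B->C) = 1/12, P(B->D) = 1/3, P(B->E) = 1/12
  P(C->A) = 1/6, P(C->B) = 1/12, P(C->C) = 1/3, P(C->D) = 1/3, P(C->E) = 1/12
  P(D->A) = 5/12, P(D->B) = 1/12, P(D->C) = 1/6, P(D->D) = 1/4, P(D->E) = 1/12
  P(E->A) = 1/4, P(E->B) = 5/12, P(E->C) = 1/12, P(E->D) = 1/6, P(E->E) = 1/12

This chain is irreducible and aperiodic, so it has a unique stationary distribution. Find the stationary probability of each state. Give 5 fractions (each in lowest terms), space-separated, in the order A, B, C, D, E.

The stationary distribution satisfies pi = pi * P, i.e.:
  pi_A = 5/12*pi_A + 1/3*pi_B + 1/6*pi_C + 5/12*pi_D + 1/4*pi_E
  pi_B = 1/6*pi_A + 1/6*pi_B + 1/12*pi_C + 1/12*pi_D + 5/12*pi_E
  pi_C = 1/12*pi_A + 1/12*pi_B + 1/3*pi_C + 1/6*pi_D + 1/12*pi_E
  pi_D = 1/12*pi_A + 1/3*pi_B + 1/3*pi_C + 1/4*pi_D + 1/6*pi_E
  pi_E = 1/4*pi_A + 1/12*pi_B + 1/12*pi_C + 1/12*pi_D + 1/12*pi_E
with normalization: pi_A + pi_B + pi_C + pi_D + pi_E = 1.

Using the first 4 balance equations plus normalization, the linear system A*pi = b is:
  [-7/12, 1/3, 1/6, 5/12, 1/4] . pi = 0
  [1/6, -5/6, 1/12, 1/12, 5/12] . pi = 0
  [1/12, 1/12, -2/3, 1/6, 1/12] . pi = 0
  [1/12, 1/3, 1/3, -3/4, 1/6] . pi = 0
  [1, 1, 1, 1, 1] . pi = 1

Solving yields:
  pi_A = 5509/15958
  pi_B = 2769/15958
  pi_C = 2139/15958
  pi_D = 3293/15958
  pi_E = 1124/7979

Verification (pi * P):
  5509/15958*5/12 + 2769/15958*1/3 + 2139/15958*1/6 + 3293/15958*5/12 + 1124/7979*1/4 = 5509/15958 = pi_A  (ok)
  5509/15958*1/6 + 2769/15958*1/6 + 2139/15958*1/12 + 3293/15958*1/12 + 1124/7979*5/12 = 2769/15958 = pi_B  (ok)
  5509/15958*1/12 + 2769/15958*1/12 + 2139/15958*1/3 + 3293/15958*1/6 + 1124/7979*1/12 = 2139/15958 = pi_C  (ok)
  5509/15958*1/12 + 2769/15958*1/3 + 2139/15958*1/3 + 3293/15958*1/4 + 1124/7979*1/6 = 3293/15958 = pi_D  (ok)
  5509/15958*1/4 + 2769/15958*1/12 + 2139/15958*1/12 + 3293/15958*1/12 + 1124/7979*1/12 = 1124/7979 = pi_E  (ok)

Answer: 5509/15958 2769/15958 2139/15958 3293/15958 1124/7979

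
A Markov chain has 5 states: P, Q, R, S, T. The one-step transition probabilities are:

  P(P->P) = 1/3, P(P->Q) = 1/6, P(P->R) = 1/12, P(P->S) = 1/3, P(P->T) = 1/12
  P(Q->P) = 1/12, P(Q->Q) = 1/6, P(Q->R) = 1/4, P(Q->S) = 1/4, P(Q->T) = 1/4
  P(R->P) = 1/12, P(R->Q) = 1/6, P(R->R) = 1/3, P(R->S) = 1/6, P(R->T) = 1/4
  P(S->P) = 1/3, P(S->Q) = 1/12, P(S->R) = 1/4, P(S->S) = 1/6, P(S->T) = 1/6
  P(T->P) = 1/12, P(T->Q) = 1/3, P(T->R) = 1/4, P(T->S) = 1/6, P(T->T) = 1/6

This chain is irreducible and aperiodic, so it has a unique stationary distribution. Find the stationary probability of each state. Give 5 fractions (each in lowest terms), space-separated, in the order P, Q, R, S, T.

Answer: 973/5353 964/5353 1283/5353 3404/16059 2995/16059

Derivation:
The stationary distribution satisfies pi = pi * P, i.e.:
  pi_P = 1/3*pi_P + 1/12*pi_Q + 1/12*pi_R + 1/3*pi_S + 1/12*pi_T
  pi_Q = 1/6*pi_P + 1/6*pi_Q + 1/6*pi_R + 1/12*pi_S + 1/3*pi_T
  pi_R = 1/12*pi_P + 1/4*pi_Q + 1/3*pi_R + 1/4*pi_S + 1/4*pi_T
  pi_S = 1/3*pi_P + 1/4*pi_Q + 1/6*pi_R + 1/6*pi_S + 1/6*pi_T
  pi_T = 1/12*pi_P + 1/4*pi_Q + 1/4*pi_R + 1/6*pi_S + 1/6*pi_T
with normalization: pi_P + pi_Q + pi_R + pi_S + pi_T = 1.

Using the first 4 balance equations plus normalization, the linear system A*pi = b is:
  [-2/3, 1/12, 1/12, 1/3, 1/12] . pi = 0
  [1/6, -5/6, 1/6, 1/12, 1/3] . pi = 0
  [1/12, 1/4, -2/3, 1/4, 1/4] . pi = 0
  [1/3, 1/4, 1/6, -5/6, 1/6] . pi = 0
  [1, 1, 1, 1, 1] . pi = 1

Solving yields:
  pi_P = 973/5353
  pi_Q = 964/5353
  pi_R = 1283/5353
  pi_S = 3404/16059
  pi_T = 2995/16059

Verification (pi * P):
  973/5353*1/3 + 964/5353*1/12 + 1283/5353*1/12 + 3404/16059*1/3 + 2995/16059*1/12 = 973/5353 = pi_P  (ok)
  973/5353*1/6 + 964/5353*1/6 + 1283/5353*1/6 + 3404/16059*1/12 + 2995/16059*1/3 = 964/5353 = pi_Q  (ok)
  973/5353*1/12 + 964/5353*1/4 + 1283/5353*1/3 + 3404/16059*1/4 + 2995/16059*1/4 = 1283/5353 = pi_R  (ok)
  973/5353*1/3 + 964/5353*1/4 + 1283/5353*1/6 + 3404/16059*1/6 + 2995/16059*1/6 = 3404/16059 = pi_S  (ok)
  973/5353*1/12 + 964/5353*1/4 + 1283/5353*1/4 + 3404/16059*1/6 + 2995/16059*1/6 = 2995/16059 = pi_T  (ok)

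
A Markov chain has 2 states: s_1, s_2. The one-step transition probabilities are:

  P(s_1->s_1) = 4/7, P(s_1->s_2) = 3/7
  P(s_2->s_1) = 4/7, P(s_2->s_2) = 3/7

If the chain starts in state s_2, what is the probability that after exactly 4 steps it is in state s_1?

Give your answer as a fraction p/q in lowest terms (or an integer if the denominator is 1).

Computing P^4 by repeated multiplication:
P^1 =
  s_1: [4/7, 3/7]
  s_2: [4/7, 3/7]
P^2 =
  s_1: [4/7, 3/7]
  s_2: [4/7, 3/7]
P^3 =
  s_1: [4/7, 3/7]
  s_2: [4/7, 3/7]
P^4 =
  s_1: [4/7, 3/7]
  s_2: [4/7, 3/7]

(P^4)[s_2 -> s_1] = 4/7

Answer: 4/7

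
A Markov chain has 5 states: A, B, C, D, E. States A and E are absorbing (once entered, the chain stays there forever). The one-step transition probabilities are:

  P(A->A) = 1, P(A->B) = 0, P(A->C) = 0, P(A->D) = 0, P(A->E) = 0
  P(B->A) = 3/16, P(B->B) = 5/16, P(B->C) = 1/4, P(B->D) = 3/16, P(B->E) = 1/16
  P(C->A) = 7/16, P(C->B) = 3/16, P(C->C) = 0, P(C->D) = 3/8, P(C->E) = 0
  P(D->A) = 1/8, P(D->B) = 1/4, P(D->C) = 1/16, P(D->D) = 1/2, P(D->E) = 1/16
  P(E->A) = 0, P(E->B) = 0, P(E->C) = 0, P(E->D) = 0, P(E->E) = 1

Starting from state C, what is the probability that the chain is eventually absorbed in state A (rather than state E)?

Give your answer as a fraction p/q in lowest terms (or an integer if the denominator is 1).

Answer: 826/949

Derivation:
Let a_i = P(absorbed in A | start in state i).
Boundary conditions: a_A = 1, a_E = 0.
For each transient state i, a_i = sum_j P(i->j) * a_j:
  a_B = 3/16*a_A + 5/16*a_B + 1/4*a_C + 3/16*a_D + 1/16*a_E
  a_C = 7/16*a_A + 3/16*a_B + 0*a_C + 3/8*a_D + 0*a_E
  a_D = 1/8*a_A + 1/4*a_B + 1/16*a_C + 1/2*a_D + 1/16*a_E

Substituting a_A = 1 and a_E = 0, rearrange to (I - Q) a = r where r[i] = P(i -> A):
  [11/16, -1/4, -3/16] . (a_B, a_C, a_D) = 3/16
  [-3/16, 1, -3/8] . (a_B, a_C, a_D) = 7/16
  [-1/4, -1/16, 1/2] . (a_B, a_C, a_D) = 1/8

Solving yields:
  a_B = 755/949
  a_C = 826/949
  a_D = 718/949

Starting state is C, so the absorption probability is a_C = 826/949.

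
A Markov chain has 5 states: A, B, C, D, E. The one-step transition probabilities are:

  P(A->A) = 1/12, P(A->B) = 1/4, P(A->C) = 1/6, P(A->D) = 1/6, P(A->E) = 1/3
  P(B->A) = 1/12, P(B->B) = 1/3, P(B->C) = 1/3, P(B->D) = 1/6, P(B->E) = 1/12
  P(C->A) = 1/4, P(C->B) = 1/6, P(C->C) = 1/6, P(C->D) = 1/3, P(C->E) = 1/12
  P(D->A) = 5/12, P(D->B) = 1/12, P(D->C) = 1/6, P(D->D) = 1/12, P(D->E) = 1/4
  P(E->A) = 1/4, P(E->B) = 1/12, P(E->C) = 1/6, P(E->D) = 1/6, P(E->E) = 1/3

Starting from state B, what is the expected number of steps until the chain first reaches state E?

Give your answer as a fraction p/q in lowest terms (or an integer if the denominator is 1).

Let h_i = expected steps to first reach E from state i.
Boundary: h_E = 0.
First-step equations for the other states:
  h_A = 1 + 1/12*h_A + 1/4*h_B + 1/6*h_C + 1/6*h_D + 1/3*h_E
  h_B = 1 + 1/12*h_A + 1/3*h_B + 1/3*h_C + 1/6*h_D + 1/12*h_E
  h_C = 1 + 1/4*h_A + 1/6*h_B + 1/6*h_C + 1/3*h_D + 1/12*h_E
  h_D = 1 + 5/12*h_A + 1/12*h_B + 1/6*h_C + 1/12*h_D + 1/4*h_E

Substituting h_E = 0 and rearranging gives the linear system (I - Q) h = 1:
  [11/12, -1/4, -1/6, -1/6] . (h_A, h_B, h_C, h_D) = 1
  [-1/12, 2/3, -1/3, -1/6] . (h_A, h_B, h_C, h_D) = 1
  [-1/4, -1/6, 5/6, -1/3] . (h_A, h_B, h_C, h_D) = 1
  [-5/12, -1/12, -1/6, 11/12] . (h_A, h_B, h_C, h_D) = 1

Solving yields:
  h_A = 420/89
  h_B = 552/89
  h_C = 516/89
  h_D = 432/89

Starting state is B, so the expected hitting time is h_B = 552/89.

Answer: 552/89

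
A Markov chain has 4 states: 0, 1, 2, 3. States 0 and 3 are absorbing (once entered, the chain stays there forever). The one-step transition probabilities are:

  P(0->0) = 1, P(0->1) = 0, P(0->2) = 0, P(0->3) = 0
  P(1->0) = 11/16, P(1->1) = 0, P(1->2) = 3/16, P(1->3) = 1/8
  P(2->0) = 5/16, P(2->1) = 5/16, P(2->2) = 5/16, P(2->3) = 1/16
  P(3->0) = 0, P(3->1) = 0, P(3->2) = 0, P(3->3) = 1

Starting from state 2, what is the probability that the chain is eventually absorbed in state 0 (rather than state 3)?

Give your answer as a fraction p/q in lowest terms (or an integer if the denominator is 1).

Answer: 135/161

Derivation:
Let a_i = P(absorbed in 0 | start in state i).
Boundary conditions: a_0 = 1, a_3 = 0.
For each transient state i, a_i = sum_j P(i->j) * a_j:
  a_1 = 11/16*a_0 + 0*a_1 + 3/16*a_2 + 1/8*a_3
  a_2 = 5/16*a_0 + 5/16*a_1 + 5/16*a_2 + 1/16*a_3

Substituting a_0 = 1 and a_3 = 0, rearrange to (I - Q) a = r where r[i] = P(i -> 0):
  [1, -3/16] . (a_1, a_2) = 11/16
  [-5/16, 11/16] . (a_1, a_2) = 5/16

Solving yields:
  a_1 = 136/161
  a_2 = 135/161

Starting state is 2, so the absorption probability is a_2 = 135/161.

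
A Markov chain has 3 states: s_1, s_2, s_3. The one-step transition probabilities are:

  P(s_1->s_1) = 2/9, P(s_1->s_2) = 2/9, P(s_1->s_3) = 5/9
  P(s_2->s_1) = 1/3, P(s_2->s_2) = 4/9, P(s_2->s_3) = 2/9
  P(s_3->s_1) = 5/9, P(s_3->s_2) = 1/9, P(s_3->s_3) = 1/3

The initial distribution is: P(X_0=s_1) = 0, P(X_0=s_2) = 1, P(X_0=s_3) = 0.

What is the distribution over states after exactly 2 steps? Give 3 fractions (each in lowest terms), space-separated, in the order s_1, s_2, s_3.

Propagating the distribution step by step (d_{t+1} = d_t * P):
d_0 = (s_1=0, s_2=1, s_3=0)
  d_1[s_1] = 0*2/9 + 1*1/3 + 0*5/9 = 1/3
  d_1[s_2] = 0*2/9 + 1*4/9 + 0*1/9 = 4/9
  d_1[s_3] = 0*5/9 + 1*2/9 + 0*1/3 = 2/9
d_1 = (s_1=1/3, s_2=4/9, s_3=2/9)
  d_2[s_1] = 1/3*2/9 + 4/9*1/3 + 2/9*5/9 = 28/81
  d_2[s_2] = 1/3*2/9 + 4/9*4/9 + 2/9*1/9 = 8/27
  d_2[s_3] = 1/3*5/9 + 4/9*2/9 + 2/9*1/3 = 29/81
d_2 = (s_1=28/81, s_2=8/27, s_3=29/81)

Answer: 28/81 8/27 29/81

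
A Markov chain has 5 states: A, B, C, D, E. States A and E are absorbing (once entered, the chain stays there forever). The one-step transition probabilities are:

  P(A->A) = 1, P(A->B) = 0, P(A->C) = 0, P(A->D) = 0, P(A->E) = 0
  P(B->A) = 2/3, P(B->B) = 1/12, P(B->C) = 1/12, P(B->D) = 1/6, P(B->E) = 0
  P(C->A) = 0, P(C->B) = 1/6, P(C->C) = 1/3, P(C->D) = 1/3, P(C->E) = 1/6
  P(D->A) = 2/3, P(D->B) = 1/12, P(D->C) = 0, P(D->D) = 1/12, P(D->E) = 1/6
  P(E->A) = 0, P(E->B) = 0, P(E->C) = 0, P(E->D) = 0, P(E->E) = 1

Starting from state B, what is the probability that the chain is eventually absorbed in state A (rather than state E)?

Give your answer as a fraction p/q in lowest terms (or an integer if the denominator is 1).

Let a_i = P(absorbed in A | start in state i).
Boundary conditions: a_A = 1, a_E = 0.
For each transient state i, a_i = sum_j P(i->j) * a_j:
  a_B = 2/3*a_A + 1/12*a_B + 1/12*a_C + 1/6*a_D + 0*a_E
  a_C = 0*a_A + 1/6*a_B + 1/3*a_C + 1/3*a_D + 1/6*a_E
  a_D = 2/3*a_A + 1/12*a_B + 0*a_C + 1/12*a_D + 1/6*a_E

Substituting a_A = 1 and a_E = 0, rearrange to (I - Q) a = r where r[i] = P(i -> A):
  [11/12, -1/12, -1/6] . (a_B, a_C, a_D) = 2/3
  [-1/6, 2/3, -1/3] . (a_B, a_C, a_D) = 0
  [-1/12, 0, 11/12] . (a_B, a_C, a_D) = 2/3

Solving yields:
  a_B = 432/463
  a_C = 296/463
  a_D = 376/463

Starting state is B, so the absorption probability is a_B = 432/463.

Answer: 432/463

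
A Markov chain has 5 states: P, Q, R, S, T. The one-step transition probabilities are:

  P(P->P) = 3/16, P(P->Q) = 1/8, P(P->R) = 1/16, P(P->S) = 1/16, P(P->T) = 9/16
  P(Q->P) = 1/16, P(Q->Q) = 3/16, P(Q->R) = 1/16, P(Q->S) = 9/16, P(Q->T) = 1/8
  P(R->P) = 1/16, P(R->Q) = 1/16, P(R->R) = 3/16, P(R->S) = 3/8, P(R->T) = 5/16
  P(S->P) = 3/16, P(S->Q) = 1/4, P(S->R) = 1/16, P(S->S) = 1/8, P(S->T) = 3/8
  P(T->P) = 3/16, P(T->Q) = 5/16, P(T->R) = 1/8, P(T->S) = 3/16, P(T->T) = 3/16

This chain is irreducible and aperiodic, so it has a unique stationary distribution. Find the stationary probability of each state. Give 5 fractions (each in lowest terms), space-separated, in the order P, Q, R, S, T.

The stationary distribution satisfies pi = pi * P, i.e.:
  pi_P = 3/16*pi_P + 1/16*pi_Q + 1/16*pi_R + 3/16*pi_S + 3/16*pi_T
  pi_Q = 1/8*pi_P + 3/16*pi_Q + 1/16*pi_R + 1/4*pi_S + 5/16*pi_T
  pi_R = 1/16*pi_P + 1/16*pi_Q + 3/16*pi_R + 1/16*pi_S + 1/8*pi_T
  pi_S = 1/16*pi_P + 9/16*pi_Q + 3/8*pi_R + 1/8*pi_S + 3/16*pi_T
  pi_T = 9/16*pi_P + 1/8*pi_Q + 5/16*pi_R + 3/8*pi_S + 3/16*pi_T
with normalization: pi_P + pi_Q + pi_R + pi_S + pi_T = 1.

Using the first 4 balance equations plus normalization, the linear system A*pi = b is:
  [-13/16, 1/16, 1/16, 3/16, 3/16] . pi = 0
  [1/8, -13/16, 1/16, 1/4, 5/16] . pi = 0
  [1/16, 1/16, -13/16, 1/16, 1/8] . pi = 0
  [1/16, 9/16, 3/8, -7/8, 3/16] . pi = 0
  [1, 1, 1, 1, 1] . pi = 1

Solving yields:
  pi_P = 10771/72444
  pi_Q = 5277/24148
  pi_R = 6667/72444
  pi_S = 18281/72444
  pi_T = 10447/36222

Verification (pi * P):
  10771/72444*3/16 + 5277/24148*1/16 + 6667/72444*1/16 + 18281/72444*3/16 + 10447/36222*3/16 = 10771/72444 = pi_P  (ok)
  10771/72444*1/8 + 5277/24148*3/16 + 6667/72444*1/16 + 18281/72444*1/4 + 10447/36222*5/16 = 5277/24148 = pi_Q  (ok)
  10771/72444*1/16 + 5277/24148*1/16 + 6667/72444*3/16 + 18281/72444*1/16 + 10447/36222*1/8 = 6667/72444 = pi_R  (ok)
  10771/72444*1/16 + 5277/24148*9/16 + 6667/72444*3/8 + 18281/72444*1/8 + 10447/36222*3/16 = 18281/72444 = pi_S  (ok)
  10771/72444*9/16 + 5277/24148*1/8 + 6667/72444*5/16 + 18281/72444*3/8 + 10447/36222*3/16 = 10447/36222 = pi_T  (ok)

Answer: 10771/72444 5277/24148 6667/72444 18281/72444 10447/36222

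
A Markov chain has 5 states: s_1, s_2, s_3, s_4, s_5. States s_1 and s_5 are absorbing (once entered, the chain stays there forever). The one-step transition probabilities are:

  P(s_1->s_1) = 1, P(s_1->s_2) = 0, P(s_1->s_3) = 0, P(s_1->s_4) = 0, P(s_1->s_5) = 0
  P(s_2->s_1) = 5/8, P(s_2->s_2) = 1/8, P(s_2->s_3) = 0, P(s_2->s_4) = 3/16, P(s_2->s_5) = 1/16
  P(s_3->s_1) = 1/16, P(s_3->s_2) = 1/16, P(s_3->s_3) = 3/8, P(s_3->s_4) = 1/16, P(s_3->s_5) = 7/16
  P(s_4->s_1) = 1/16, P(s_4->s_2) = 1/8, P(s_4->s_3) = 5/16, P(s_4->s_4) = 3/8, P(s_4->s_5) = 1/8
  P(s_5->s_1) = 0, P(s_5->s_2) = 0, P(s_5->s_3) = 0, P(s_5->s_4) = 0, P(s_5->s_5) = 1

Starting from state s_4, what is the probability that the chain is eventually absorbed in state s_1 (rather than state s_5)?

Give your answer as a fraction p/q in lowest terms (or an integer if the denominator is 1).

Answer: 92/251

Derivation:
Let a_i = P(absorbed in s_1 | start in state i).
Boundary conditions: a_s_1 = 1, a_s_5 = 0.
For each transient state i, a_i = sum_j P(i->j) * a_j:
  a_s_2 = 5/8*a_s_1 + 1/8*a_s_2 + 0*a_s_3 + 3/16*a_s_4 + 1/16*a_s_5
  a_s_3 = 1/16*a_s_1 + 1/16*a_s_2 + 3/8*a_s_3 + 1/16*a_s_4 + 7/16*a_s_5
  a_s_4 = 1/16*a_s_1 + 1/8*a_s_2 + 5/16*a_s_3 + 3/8*a_s_4 + 1/8*a_s_5

Substituting a_s_1 = 1 and a_s_5 = 0, rearrange to (I - Q) a = r where r[i] = P(i -> s_1):
  [7/8, 0, -3/16] . (a_s_2, a_s_3, a_s_4) = 5/8
  [-1/16, 5/8, -1/16] . (a_s_2, a_s_3, a_s_4) = 1/16
  [-1/8, -5/16, 5/8] . (a_s_2, a_s_3, a_s_4) = 1/16

Solving yields:
  a_s_2 = 199/251
  a_s_3 = 271/1255
  a_s_4 = 92/251

Starting state is s_4, so the absorption probability is a_s_4 = 92/251.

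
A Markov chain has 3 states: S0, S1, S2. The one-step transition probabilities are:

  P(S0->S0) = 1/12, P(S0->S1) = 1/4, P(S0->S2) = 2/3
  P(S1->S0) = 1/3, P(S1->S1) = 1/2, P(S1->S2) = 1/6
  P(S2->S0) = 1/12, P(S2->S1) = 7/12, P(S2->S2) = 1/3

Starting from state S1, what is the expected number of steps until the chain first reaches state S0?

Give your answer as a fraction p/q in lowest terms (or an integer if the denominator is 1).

Let h_i = expected steps to first reach S0 from state i.
Boundary: h_S0 = 0.
First-step equations for the other states:
  h_S1 = 1 + 1/3*h_S0 + 1/2*h_S1 + 1/6*h_S2
  h_S2 = 1 + 1/12*h_S0 + 7/12*h_S1 + 1/3*h_S2

Substituting h_S0 = 0 and rearranging gives the linear system (I - Q) h = 1:
  [1/2, -1/6] . (h_S1, h_S2) = 1
  [-7/12, 2/3] . (h_S1, h_S2) = 1

Solving yields:
  h_S1 = 60/17
  h_S2 = 78/17

Starting state is S1, so the expected hitting time is h_S1 = 60/17.

Answer: 60/17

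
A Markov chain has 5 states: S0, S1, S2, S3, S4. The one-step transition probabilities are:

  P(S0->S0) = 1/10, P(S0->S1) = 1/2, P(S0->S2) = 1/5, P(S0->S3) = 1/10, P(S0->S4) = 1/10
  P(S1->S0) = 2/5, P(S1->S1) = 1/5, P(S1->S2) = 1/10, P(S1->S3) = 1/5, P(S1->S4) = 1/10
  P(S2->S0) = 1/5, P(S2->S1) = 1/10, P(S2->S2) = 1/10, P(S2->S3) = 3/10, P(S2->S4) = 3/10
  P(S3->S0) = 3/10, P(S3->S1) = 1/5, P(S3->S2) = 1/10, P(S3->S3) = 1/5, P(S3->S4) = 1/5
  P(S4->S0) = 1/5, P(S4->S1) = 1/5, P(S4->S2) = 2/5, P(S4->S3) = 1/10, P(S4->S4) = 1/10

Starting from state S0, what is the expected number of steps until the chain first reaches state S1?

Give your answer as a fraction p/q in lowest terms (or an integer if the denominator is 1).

Answer: 970/319

Derivation:
Let h_i = expected steps to first reach S1 from state i.
Boundary: h_S1 = 0.
First-step equations for the other states:
  h_S0 = 1 + 1/10*h_S0 + 1/2*h_S1 + 1/5*h_S2 + 1/10*h_S3 + 1/10*h_S4
  h_S2 = 1 + 1/5*h_S0 + 1/10*h_S1 + 1/10*h_S2 + 3/10*h_S3 + 3/10*h_S4
  h_S3 = 1 + 3/10*h_S0 + 1/5*h_S1 + 1/10*h_S2 + 1/5*h_S3 + 1/5*h_S4
  h_S4 = 1 + 1/5*h_S0 + 1/5*h_S1 + 2/5*h_S2 + 1/10*h_S3 + 1/10*h_S4

Substituting h_S1 = 0 and rearranging gives the linear system (I - Q) h = 1:
  [9/10, -1/5, -1/10, -1/10] . (h_S0, h_S2, h_S3, h_S4) = 1
  [-1/5, 9/10, -3/10, -3/10] . (h_S0, h_S2, h_S3, h_S4) = 1
  [-3/10, -1/10, 4/5, -1/5] . (h_S0, h_S2, h_S3, h_S4) = 1
  [-1/5, -2/5, -1/10, 9/10] . (h_S0, h_S2, h_S3, h_S4) = 1

Solving yields:
  h_S0 = 970/319
  h_S2 = 50/11
  h_S3 = 1283/319
  h_S4 = 1357/319

Starting state is S0, so the expected hitting time is h_S0 = 970/319.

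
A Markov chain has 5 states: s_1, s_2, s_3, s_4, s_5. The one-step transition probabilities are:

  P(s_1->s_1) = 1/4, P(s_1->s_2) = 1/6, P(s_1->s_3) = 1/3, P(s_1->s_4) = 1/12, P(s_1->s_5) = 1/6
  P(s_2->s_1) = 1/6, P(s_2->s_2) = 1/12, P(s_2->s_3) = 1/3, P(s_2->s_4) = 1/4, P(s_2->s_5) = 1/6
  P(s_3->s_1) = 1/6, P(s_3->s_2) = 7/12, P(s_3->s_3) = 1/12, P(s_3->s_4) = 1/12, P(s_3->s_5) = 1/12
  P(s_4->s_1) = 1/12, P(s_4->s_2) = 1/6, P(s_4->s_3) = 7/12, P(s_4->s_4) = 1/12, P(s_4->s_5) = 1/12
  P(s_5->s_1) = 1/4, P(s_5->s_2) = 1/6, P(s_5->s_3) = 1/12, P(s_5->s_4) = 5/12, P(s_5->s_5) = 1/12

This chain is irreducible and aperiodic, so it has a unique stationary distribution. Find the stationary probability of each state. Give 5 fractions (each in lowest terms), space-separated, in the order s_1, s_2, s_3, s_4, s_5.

The stationary distribution satisfies pi = pi * P, i.e.:
  pi_s_1 = 1/4*pi_s_1 + 1/6*pi_s_2 + 1/6*pi_s_3 + 1/12*pi_s_4 + 1/4*pi_s_5
  pi_s_2 = 1/6*pi_s_1 + 1/12*pi_s_2 + 7/12*pi_s_3 + 1/6*pi_s_4 + 1/6*pi_s_5
  pi_s_3 = 1/3*pi_s_1 + 1/3*pi_s_2 + 1/12*pi_s_3 + 7/12*pi_s_4 + 1/12*pi_s_5
  pi_s_4 = 1/12*pi_s_1 + 1/4*pi_s_2 + 1/12*pi_s_3 + 1/12*pi_s_4 + 5/12*pi_s_5
  pi_s_5 = 1/6*pi_s_1 + 1/6*pi_s_2 + 1/12*pi_s_3 + 1/12*pi_s_4 + 1/12*pi_s_5
with normalization: pi_s_1 + pi_s_2 + pi_s_3 + pi_s_4 + pi_s_5 = 1.

Using the first 4 balance equations plus normalization, the linear system A*pi = b is:
  [-3/4, 1/6, 1/6, 1/12, 1/4] . pi = 0
  [1/6, -11/12, 7/12, 1/6, 1/6] . pi = 0
  [1/3, 1/3, -11/12, 7/12, 1/12] . pi = 0
  [1/12, 1/4, 1/12, -11/12, 5/12] . pi = 0
  [1, 1, 1, 1, 1] . pi = 1

Solving yields:
  pi_s_1 = 2705/15234
  pi_s_2 = 3961/15234
  pi_s_3 = 4205/15234
  pi_s_4 = 423/2539
  pi_s_5 = 1825/15234

Verification (pi * P):
  2705/15234*1/4 + 3961/15234*1/6 + 4205/15234*1/6 + 423/2539*1/12 + 1825/15234*1/4 = 2705/15234 = pi_s_1  (ok)
  2705/15234*1/6 + 3961/15234*1/12 + 4205/15234*7/12 + 423/2539*1/6 + 1825/15234*1/6 = 3961/15234 = pi_s_2  (ok)
  2705/15234*1/3 + 3961/15234*1/3 + 4205/15234*1/12 + 423/2539*7/12 + 1825/15234*1/12 = 4205/15234 = pi_s_3  (ok)
  2705/15234*1/12 + 3961/15234*1/4 + 4205/15234*1/12 + 423/2539*1/12 + 1825/15234*5/12 = 423/2539 = pi_s_4  (ok)
  2705/15234*1/6 + 3961/15234*1/6 + 4205/15234*1/12 + 423/2539*1/12 + 1825/15234*1/12 = 1825/15234 = pi_s_5  (ok)

Answer: 2705/15234 3961/15234 4205/15234 423/2539 1825/15234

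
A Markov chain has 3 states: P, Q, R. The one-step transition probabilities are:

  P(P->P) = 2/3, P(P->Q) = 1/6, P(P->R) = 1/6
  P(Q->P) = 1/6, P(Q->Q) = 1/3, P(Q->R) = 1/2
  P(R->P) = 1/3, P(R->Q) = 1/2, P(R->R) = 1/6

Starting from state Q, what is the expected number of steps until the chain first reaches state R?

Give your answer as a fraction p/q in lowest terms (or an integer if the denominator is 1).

Answer: 18/7

Derivation:
Let h_i = expected steps to first reach R from state i.
Boundary: h_R = 0.
First-step equations for the other states:
  h_P = 1 + 2/3*h_P + 1/6*h_Q + 1/6*h_R
  h_Q = 1 + 1/6*h_P + 1/3*h_Q + 1/2*h_R

Substituting h_R = 0 and rearranging gives the linear system (I - Q) h = 1:
  [1/3, -1/6] . (h_P, h_Q) = 1
  [-1/6, 2/3] . (h_P, h_Q) = 1

Solving yields:
  h_P = 30/7
  h_Q = 18/7

Starting state is Q, so the expected hitting time is h_Q = 18/7.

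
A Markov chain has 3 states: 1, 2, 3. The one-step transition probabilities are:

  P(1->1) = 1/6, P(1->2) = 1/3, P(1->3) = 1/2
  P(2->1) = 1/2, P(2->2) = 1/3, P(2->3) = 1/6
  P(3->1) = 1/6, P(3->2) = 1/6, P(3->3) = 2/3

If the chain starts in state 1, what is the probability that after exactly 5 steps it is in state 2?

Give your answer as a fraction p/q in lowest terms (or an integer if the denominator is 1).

Answer: 649/2592

Derivation:
Computing P^5 by repeated multiplication:
P^1 =
  1: [1/6, 1/3, 1/2]
  2: [1/2, 1/3, 1/6]
  3: [1/6, 1/6, 2/3]
P^2 =
  1: [5/18, 1/4, 17/36]
  2: [5/18, 11/36, 5/12]
  3: [2/9, 2/9, 5/9]
P^3 =
  1: [1/4, 55/216, 107/216]
  2: [29/108, 19/72, 101/216]
  3: [13/54, 13/54, 14/27]
P^4 =
  1: [163/648, 325/1296, 215/432]
  2: [55/216, 331/1296, 635/1296]
  3: [20/81, 20/81, 41/81]
P^5 =
  1: [973/3888, 649/2592, 3883/7776]
  2: [979/3888, 1957/7776, 143/288]
  3: [121/486, 121/486, 122/243]

(P^5)[1 -> 2] = 649/2592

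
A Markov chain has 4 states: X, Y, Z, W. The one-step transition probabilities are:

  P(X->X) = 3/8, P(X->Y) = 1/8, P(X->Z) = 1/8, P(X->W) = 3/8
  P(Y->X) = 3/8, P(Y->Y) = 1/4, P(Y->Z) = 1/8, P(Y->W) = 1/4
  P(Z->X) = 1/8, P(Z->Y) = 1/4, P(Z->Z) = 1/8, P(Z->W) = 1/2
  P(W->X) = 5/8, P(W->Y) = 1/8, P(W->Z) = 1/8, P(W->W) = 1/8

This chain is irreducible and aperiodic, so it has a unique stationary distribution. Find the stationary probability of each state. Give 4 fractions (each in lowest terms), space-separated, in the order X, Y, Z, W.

The stationary distribution satisfies pi = pi * P, i.e.:
  pi_X = 3/8*pi_X + 3/8*pi_Y + 1/8*pi_Z + 5/8*pi_W
  pi_Y = 1/8*pi_X + 1/4*pi_Y + 1/4*pi_Z + 1/8*pi_W
  pi_Z = 1/8*pi_X + 1/8*pi_Y + 1/8*pi_Z + 1/8*pi_W
  pi_W = 3/8*pi_X + 1/4*pi_Y + 1/2*pi_Z + 1/8*pi_W
with normalization: pi_X + pi_Y + pi_Z + pi_W = 1.

Using the first 3 balance equations plus normalization, the linear system A*pi = b is:
  [-5/8, 3/8, 1/8, 5/8] . pi = 0
  [1/8, -3/4, 1/4, 1/8] . pi = 0
  [1/8, 1/8, -7/8, 1/8] . pi = 0
  [1, 1, 1, 1] . pi = 1

Solving yields:
  pi_X = 117/280
  pi_Y = 9/56
  pi_Z = 1/8
  pi_W = 83/280

Verification (pi * P):
  117/280*3/8 + 9/56*3/8 + 1/8*1/8 + 83/280*5/8 = 117/280 = pi_X  (ok)
  117/280*1/8 + 9/56*1/4 + 1/8*1/4 + 83/280*1/8 = 9/56 = pi_Y  (ok)
  117/280*1/8 + 9/56*1/8 + 1/8*1/8 + 83/280*1/8 = 1/8 = pi_Z  (ok)
  117/280*3/8 + 9/56*1/4 + 1/8*1/2 + 83/280*1/8 = 83/280 = pi_W  (ok)

Answer: 117/280 9/56 1/8 83/280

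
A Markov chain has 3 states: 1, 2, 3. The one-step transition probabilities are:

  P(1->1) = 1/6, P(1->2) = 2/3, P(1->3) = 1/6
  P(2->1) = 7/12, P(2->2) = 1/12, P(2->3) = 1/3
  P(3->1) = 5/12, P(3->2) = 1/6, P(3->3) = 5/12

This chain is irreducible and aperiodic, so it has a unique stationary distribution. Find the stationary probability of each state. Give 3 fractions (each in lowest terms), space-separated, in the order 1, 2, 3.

Answer: 23/61 20/61 18/61

Derivation:
The stationary distribution satisfies pi = pi * P, i.e.:
  pi_1 = 1/6*pi_1 + 7/12*pi_2 + 5/12*pi_3
  pi_2 = 2/3*pi_1 + 1/12*pi_2 + 1/6*pi_3
  pi_3 = 1/6*pi_1 + 1/3*pi_2 + 5/12*pi_3
with normalization: pi_1 + pi_2 + pi_3 = 1.

Using the first 2 balance equations plus normalization, the linear system A*pi = b is:
  [-5/6, 7/12, 5/12] . pi = 0
  [2/3, -11/12, 1/6] . pi = 0
  [1, 1, 1] . pi = 1

Solving yields:
  pi_1 = 23/61
  pi_2 = 20/61
  pi_3 = 18/61

Verification (pi * P):
  23/61*1/6 + 20/61*7/12 + 18/61*5/12 = 23/61 = pi_1  (ok)
  23/61*2/3 + 20/61*1/12 + 18/61*1/6 = 20/61 = pi_2  (ok)
  23/61*1/6 + 20/61*1/3 + 18/61*5/12 = 18/61 = pi_3  (ok)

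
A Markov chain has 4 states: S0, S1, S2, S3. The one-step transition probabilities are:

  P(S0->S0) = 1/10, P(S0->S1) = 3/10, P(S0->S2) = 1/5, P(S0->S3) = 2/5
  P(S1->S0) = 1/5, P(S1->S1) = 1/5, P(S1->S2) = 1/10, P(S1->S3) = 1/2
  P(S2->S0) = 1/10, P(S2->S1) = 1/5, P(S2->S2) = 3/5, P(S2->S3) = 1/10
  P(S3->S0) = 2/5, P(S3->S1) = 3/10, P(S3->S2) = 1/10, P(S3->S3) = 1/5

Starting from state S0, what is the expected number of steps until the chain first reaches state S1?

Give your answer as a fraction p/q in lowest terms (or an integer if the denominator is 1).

Answer: 690/187

Derivation:
Let h_i = expected steps to first reach S1 from state i.
Boundary: h_S1 = 0.
First-step equations for the other states:
  h_S0 = 1 + 1/10*h_S0 + 3/10*h_S1 + 1/5*h_S2 + 2/5*h_S3
  h_S2 = 1 + 1/10*h_S0 + 1/5*h_S1 + 3/5*h_S2 + 1/10*h_S3
  h_S3 = 1 + 2/5*h_S0 + 3/10*h_S1 + 1/10*h_S2 + 1/5*h_S3

Substituting h_S1 = 0 and rearranging gives the linear system (I - Q) h = 1:
  [9/10, -1/5, -2/5] . (h_S0, h_S2, h_S3) = 1
  [-1/10, 2/5, -1/10] . (h_S0, h_S2, h_S3) = 1
  [-2/5, -1/10, 4/5] . (h_S0, h_S2, h_S3) = 1

Solving yields:
  h_S0 = 690/187
  h_S2 = 810/187
  h_S3 = 40/11

Starting state is S0, so the expected hitting time is h_S0 = 690/187.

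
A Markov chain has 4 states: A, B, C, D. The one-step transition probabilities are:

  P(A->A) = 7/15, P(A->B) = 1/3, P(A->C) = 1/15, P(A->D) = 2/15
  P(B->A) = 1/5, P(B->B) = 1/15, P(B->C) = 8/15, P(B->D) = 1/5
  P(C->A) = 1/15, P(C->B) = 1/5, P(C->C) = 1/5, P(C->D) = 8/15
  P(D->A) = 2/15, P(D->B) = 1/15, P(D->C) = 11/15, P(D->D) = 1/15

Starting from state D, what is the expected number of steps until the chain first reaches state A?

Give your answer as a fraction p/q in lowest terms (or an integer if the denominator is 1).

Let h_i = expected steps to first reach A from state i.
Boundary: h_A = 0.
First-step equations for the other states:
  h_B = 1 + 1/5*h_A + 1/15*h_B + 8/15*h_C + 1/5*h_D
  h_C = 1 + 1/15*h_A + 1/5*h_B + 1/5*h_C + 8/15*h_D
  h_D = 1 + 2/15*h_A + 1/15*h_B + 11/15*h_C + 1/15*h_D

Substituting h_A = 0 and rearranging gives the linear system (I - Q) h = 1:
  [14/15, -8/15, -1/5] . (h_B, h_C, h_D) = 1
  [-1/5, 4/5, -8/15] . (h_B, h_C, h_D) = 1
  [-1/15, -11/15, 14/15] . (h_B, h_C, h_D) = 1

Solving yields:
  h_B = 25/3
  h_C = 28/3
  h_D = 9

Starting state is D, so the expected hitting time is h_D = 9.

Answer: 9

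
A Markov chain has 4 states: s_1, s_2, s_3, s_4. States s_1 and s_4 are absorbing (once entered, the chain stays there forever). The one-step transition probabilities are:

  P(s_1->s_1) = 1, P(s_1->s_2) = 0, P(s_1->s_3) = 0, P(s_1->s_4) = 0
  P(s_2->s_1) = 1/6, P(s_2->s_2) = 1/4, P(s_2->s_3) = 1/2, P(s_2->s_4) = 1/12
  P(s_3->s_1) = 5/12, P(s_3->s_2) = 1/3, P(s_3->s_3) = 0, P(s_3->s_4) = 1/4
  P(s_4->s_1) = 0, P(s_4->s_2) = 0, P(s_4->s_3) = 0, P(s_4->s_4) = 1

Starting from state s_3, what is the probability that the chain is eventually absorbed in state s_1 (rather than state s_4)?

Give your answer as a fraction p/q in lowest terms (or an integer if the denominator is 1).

Let a_i = P(absorbed in s_1 | start in state i).
Boundary conditions: a_s_1 = 1, a_s_4 = 0.
For each transient state i, a_i = sum_j P(i->j) * a_j:
  a_s_2 = 1/6*a_s_1 + 1/4*a_s_2 + 1/2*a_s_3 + 1/12*a_s_4
  a_s_3 = 5/12*a_s_1 + 1/3*a_s_2 + 0*a_s_3 + 1/4*a_s_4

Substituting a_s_1 = 1 and a_s_4 = 0, rearrange to (I - Q) a = r where r[i] = P(i -> s_1):
  [3/4, -1/2] . (a_s_2, a_s_3) = 1/6
  [-1/3, 1] . (a_s_2, a_s_3) = 5/12

Solving yields:
  a_s_2 = 9/14
  a_s_3 = 53/84

Starting state is s_3, so the absorption probability is a_s_3 = 53/84.

Answer: 53/84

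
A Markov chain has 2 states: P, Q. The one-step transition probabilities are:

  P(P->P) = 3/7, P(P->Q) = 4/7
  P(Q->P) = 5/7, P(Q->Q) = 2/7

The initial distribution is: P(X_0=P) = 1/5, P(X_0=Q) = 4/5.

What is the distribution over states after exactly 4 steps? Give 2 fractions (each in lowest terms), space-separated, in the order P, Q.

Answer: 6641/12005 5364/12005

Derivation:
Propagating the distribution step by step (d_{t+1} = d_t * P):
d_0 = (P=1/5, Q=4/5)
  d_1[P] = 1/5*3/7 + 4/5*5/7 = 23/35
  d_1[Q] = 1/5*4/7 + 4/5*2/7 = 12/35
d_1 = (P=23/35, Q=12/35)
  d_2[P] = 23/35*3/7 + 12/35*5/7 = 129/245
  d_2[Q] = 23/35*4/7 + 12/35*2/7 = 116/245
d_2 = (P=129/245, Q=116/245)
  d_3[P] = 129/245*3/7 + 116/245*5/7 = 967/1715
  d_3[Q] = 129/245*4/7 + 116/245*2/7 = 748/1715
d_3 = (P=967/1715, Q=748/1715)
  d_4[P] = 967/1715*3/7 + 748/1715*5/7 = 6641/12005
  d_4[Q] = 967/1715*4/7 + 748/1715*2/7 = 5364/12005
d_4 = (P=6641/12005, Q=5364/12005)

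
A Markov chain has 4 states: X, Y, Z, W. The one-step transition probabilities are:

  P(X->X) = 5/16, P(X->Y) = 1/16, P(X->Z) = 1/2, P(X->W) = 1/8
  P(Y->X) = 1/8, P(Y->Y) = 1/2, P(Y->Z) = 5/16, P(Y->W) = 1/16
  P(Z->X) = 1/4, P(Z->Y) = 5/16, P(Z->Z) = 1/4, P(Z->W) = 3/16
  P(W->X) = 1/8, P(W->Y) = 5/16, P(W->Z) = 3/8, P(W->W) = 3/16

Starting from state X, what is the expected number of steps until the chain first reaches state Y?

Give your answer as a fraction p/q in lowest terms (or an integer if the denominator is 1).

Answer: 2416/479

Derivation:
Let h_i = expected steps to first reach Y from state i.
Boundary: h_Y = 0.
First-step equations for the other states:
  h_X = 1 + 5/16*h_X + 1/16*h_Y + 1/2*h_Z + 1/8*h_W
  h_Z = 1 + 1/4*h_X + 5/16*h_Y + 1/4*h_Z + 3/16*h_W
  h_W = 1 + 1/8*h_X + 5/16*h_Y + 3/8*h_Z + 3/16*h_W

Substituting h_Y = 0 and rearranging gives the linear system (I - Q) h = 1:
  [11/16, -1/2, -1/8] . (h_X, h_Z, h_W) = 1
  [-1/4, 3/4, -3/16] . (h_X, h_Z, h_W) = 1
  [-1/8, -3/8, 13/16] . (h_X, h_Z, h_W) = 1

Solving yields:
  h_X = 2416/479
  h_Z = 1904/479
  h_W = 1840/479

Starting state is X, so the expected hitting time is h_X = 2416/479.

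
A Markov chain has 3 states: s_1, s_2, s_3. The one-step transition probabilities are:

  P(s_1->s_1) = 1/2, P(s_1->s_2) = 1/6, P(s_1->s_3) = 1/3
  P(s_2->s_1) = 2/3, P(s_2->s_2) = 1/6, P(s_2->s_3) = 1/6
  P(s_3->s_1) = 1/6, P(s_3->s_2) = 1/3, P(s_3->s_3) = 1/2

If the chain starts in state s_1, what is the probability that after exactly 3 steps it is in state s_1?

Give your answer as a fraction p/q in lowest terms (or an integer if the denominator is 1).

Computing P^3 by repeated multiplication:
P^1 =
  s_1: [1/2, 1/6, 1/3]
  s_2: [2/3, 1/6, 1/6]
  s_3: [1/6, 1/3, 1/2]
P^2 =
  s_1: [5/12, 2/9, 13/36]
  s_2: [17/36, 7/36, 1/3]
  s_3: [7/18, 1/4, 13/36]
P^3 =
  s_1: [5/12, 49/216, 77/216]
  s_2: [91/216, 2/9, 77/216]
  s_3: [91/216, 49/216, 19/54]

(P^3)[s_1 -> s_1] = 5/12

Answer: 5/12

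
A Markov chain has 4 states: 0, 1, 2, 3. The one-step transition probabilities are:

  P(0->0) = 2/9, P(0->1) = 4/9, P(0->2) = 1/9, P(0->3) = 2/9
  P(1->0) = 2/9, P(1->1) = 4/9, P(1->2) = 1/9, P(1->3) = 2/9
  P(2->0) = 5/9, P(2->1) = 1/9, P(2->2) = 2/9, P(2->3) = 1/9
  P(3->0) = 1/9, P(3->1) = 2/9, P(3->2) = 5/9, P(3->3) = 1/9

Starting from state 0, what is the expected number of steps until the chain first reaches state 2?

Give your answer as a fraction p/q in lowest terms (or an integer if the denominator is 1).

Answer: 5

Derivation:
Let h_i = expected steps to first reach 2 from state i.
Boundary: h_2 = 0.
First-step equations for the other states:
  h_0 = 1 + 2/9*h_0 + 4/9*h_1 + 1/9*h_2 + 2/9*h_3
  h_1 = 1 + 2/9*h_0 + 4/9*h_1 + 1/9*h_2 + 2/9*h_3
  h_3 = 1 + 1/9*h_0 + 2/9*h_1 + 5/9*h_2 + 1/9*h_3

Substituting h_2 = 0 and rearranging gives the linear system (I - Q) h = 1:
  [7/9, -4/9, -2/9] . (h_0, h_1, h_3) = 1
  [-2/9, 5/9, -2/9] . (h_0, h_1, h_3) = 1
  [-1/9, -2/9, 8/9] . (h_0, h_1, h_3) = 1

Solving yields:
  h_0 = 5
  h_1 = 5
  h_3 = 3

Starting state is 0, so the expected hitting time is h_0 = 5.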